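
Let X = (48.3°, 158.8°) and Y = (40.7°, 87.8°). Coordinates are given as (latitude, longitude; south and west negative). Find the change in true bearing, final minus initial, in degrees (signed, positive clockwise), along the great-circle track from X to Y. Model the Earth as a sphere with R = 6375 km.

At departure: θ₁ = atan2(sin Δλ cos φ₂, cos φ₁ sin φ₂ − sin φ₁ cos φ₂ cos Δλ) = 289.19°
At arrival: θ₂ = atan2(sin Δλ cos φ₁, −cos φ₂ sin φ₁ + sin φ₂ cos φ₁ cos Δλ) = 235.96°
Δθ = θ₂ − θ₁ = -53.2°

-53.2°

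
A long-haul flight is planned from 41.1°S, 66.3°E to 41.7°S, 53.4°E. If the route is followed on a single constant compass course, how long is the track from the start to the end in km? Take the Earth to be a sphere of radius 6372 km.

Rhumb course C = atan2(Δλ, Δψ) with Δψ = ln[tan(π/4+φ₂/2)/tan(π/4+φ₁/2)] = -0.0140, Δλ = -0.2251 → C = 266.45°
d = R·|Δφ| / |cos C| = 6372·0.01047 / 0.06189 = 1078 km

1078 km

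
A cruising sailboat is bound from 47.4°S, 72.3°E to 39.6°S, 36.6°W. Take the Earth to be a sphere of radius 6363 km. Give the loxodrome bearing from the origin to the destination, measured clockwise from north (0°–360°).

Δψ = ln[tan(π/4+φ₂/2)/tan(π/4+φ₁/2)] = +0.1881
Δλ = -1.9007 rad (taken the short way round)
course = atan2(Δλ, Δψ) = 275.65°

275.7°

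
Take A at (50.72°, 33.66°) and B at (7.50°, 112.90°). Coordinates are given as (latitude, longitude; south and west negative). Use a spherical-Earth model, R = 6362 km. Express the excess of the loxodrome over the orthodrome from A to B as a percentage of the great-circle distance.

2.5%

Great circle: σ = 1.3508 rad → d_gc = Rσ = 8593.8 km
Rhumb: Δφ = -0.7543, Δλ = +1.3830, Δψ = -0.8991, q = Δφ/Δψ = 0.8390 → d_rh = R√(Δφ²+q²Δλ²) = 8804.7 km
Excess = (8804.7 − 8593.8) / 8593.8 = 210.9 / 8593.8 = 2.454% ≈ 2.5%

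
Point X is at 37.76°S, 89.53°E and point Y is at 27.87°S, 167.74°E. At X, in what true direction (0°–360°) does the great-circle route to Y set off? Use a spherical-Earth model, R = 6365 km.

106.7°

N = sin Δλ·cos φ₂ = +0.8654;  D = cos φ₁ sin φ₂ − sin φ₁ cos φ₂ cos Δλ = -0.2590
initial course = atan2(N, D) = 106.66°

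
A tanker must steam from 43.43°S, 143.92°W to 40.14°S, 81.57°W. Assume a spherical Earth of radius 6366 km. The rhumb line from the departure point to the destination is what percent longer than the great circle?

Great circle: σ = 0.7943 rad → d_gc = Rσ = 5056.2 km
Rhumb: Δφ = +0.0574, Δλ = +1.0882, Δψ = +0.0770, q = Δφ/Δψ = 0.7454 → d_rh = R√(Δφ²+q²Δλ²) = 5176.6 km
Excess = (5176.6 − 5056.2) / 5056.2 = 120.4 / 5056.2 = 2.38% ≈ 2.4%

2.4%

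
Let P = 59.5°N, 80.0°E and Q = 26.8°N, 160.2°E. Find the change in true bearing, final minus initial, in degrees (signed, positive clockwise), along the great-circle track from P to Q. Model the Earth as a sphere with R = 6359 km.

+61.9°

At departure: θ₁ = atan2(sin Δλ cos φ₂, cos φ₁ sin φ₂ − sin φ₁ cos φ₂ cos Δλ) = 83.65°
At arrival: θ₂ = atan2(sin Δλ cos φ₁, −cos φ₂ sin φ₁ + sin φ₂ cos φ₁ cos Δλ) = 145.59°
Δθ = θ₂ − θ₁ = +61.9°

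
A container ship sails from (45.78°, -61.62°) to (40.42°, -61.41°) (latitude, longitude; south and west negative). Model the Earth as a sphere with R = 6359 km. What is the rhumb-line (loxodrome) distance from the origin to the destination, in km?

595 km

Rhumb course C = atan2(Δλ, Δψ) with Δψ = ln[tan(π/4+φ₂/2)/tan(π/4+φ₁/2)] = -0.1283, Δλ = +0.0037 → C = 178.36°
d = R·|Δφ| / |cos C| = 6359·0.09355 / 0.99959 = 595 km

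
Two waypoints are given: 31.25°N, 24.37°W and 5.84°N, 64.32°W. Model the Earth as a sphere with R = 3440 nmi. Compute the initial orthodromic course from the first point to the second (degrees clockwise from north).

244.2°

N = sin Δλ·cos φ₂ = -0.6388;  D = cos φ₁ sin φ₂ − sin φ₁ cos φ₂ cos Δλ = -0.3086
initial course = atan2(N, D) = 244.21°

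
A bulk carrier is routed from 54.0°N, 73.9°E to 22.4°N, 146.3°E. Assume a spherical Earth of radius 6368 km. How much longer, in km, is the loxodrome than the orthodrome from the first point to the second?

205 km

Great circle: cos σ = sin φ₁ sin φ₂ + cos φ₁ cos φ₂ cos Δλ,  σ = 1.0785 rad → d_gc = 6868.2 km
Rhumb line: Δψ = -0.7229, q = Δφ/Δψ = 0.7630, d_rh = R√(Δφ²+q²Δλ²) = 7073.0 km
Excess = 7073.0 − 6868.2 = 204.8 ≈ 205 km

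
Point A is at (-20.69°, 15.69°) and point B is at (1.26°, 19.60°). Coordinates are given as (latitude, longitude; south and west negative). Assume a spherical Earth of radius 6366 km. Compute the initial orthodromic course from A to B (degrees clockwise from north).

10.4°

N = sin Δλ·cos φ₂ = +0.0682;  D = cos φ₁ sin φ₂ − sin φ₁ cos φ₂ cos Δλ = +0.3730
initial course = atan2(N, D) = 10.36°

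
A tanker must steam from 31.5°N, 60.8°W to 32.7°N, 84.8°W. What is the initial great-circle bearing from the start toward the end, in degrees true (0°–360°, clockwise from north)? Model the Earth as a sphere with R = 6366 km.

279.8°

N = sin Δλ·cos φ₂ = -0.3423;  D = cos φ₁ sin φ₂ − sin φ₁ cos φ₂ cos Δλ = +0.0590
initial course = atan2(N, D) = 279.77°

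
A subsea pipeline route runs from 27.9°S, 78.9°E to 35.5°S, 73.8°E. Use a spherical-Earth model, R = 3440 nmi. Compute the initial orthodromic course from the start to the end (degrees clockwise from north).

208.4°

N = sin Δλ·cos φ₂ = -0.0724;  D = cos φ₁ sin φ₂ − sin φ₁ cos φ₂ cos Δλ = -0.1338
initial course = atan2(N, D) = 208.41°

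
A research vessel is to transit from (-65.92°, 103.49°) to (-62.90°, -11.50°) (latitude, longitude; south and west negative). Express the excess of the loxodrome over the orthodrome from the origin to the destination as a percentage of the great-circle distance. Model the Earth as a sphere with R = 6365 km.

16.2%

Great circle: σ = 0.7463 rad → d_gc = Rσ = 4750.1 km
Rhumb: Δφ = +0.0527, Δλ = -2.0070, Δψ = +0.1222, q = Δφ/Δψ = 0.4314 → d_rh = R√(Δφ²+q²Δλ²) = 5521.6 km
Excess = (5521.6 − 4750.1) / 4750.1 = 771.5 / 4750.1 = 16.24% ≈ 16.2%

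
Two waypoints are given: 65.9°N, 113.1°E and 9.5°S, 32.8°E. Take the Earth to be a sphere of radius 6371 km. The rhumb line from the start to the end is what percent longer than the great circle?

Great circle: σ = 1.6537 rad → d_gc = Rσ = 10535.7 km
Rhumb: Δφ = -1.3160, Δλ = -1.4015, Δψ = -1.7108, q = Δφ/Δψ = 0.7692 → d_rh = R√(Δφ²+q²Δλ²) = 10838.1 km
Excess = (10838.1 − 10535.7) / 10535.7 = 302.4 / 10535.7 = 2.87% ≈ 2.9%

2.9%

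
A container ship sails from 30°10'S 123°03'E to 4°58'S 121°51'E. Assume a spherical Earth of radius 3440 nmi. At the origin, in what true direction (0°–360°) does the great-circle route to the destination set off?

N = sin Δλ·cos φ₂ = -0.0209;  D = cos φ₁ sin φ₂ − sin φ₁ cos φ₂ cos Δλ = +0.4257
initial course = atan2(N, D) = 357.19°

357.2°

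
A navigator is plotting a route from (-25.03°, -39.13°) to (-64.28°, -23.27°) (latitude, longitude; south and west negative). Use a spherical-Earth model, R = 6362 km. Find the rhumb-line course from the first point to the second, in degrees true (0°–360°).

Meridional parts: M(φ₁)=-0.4515, M(φ₂)=-1.4771 → ΔM = -1.0257;  Δλ = +0.2768 rad
tan C = Δλ / ΔM = -0.2699 → C = 164.90°

164.9°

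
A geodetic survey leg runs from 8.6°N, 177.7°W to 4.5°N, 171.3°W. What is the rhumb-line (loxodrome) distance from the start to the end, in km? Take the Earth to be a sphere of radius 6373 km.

841 km

Rhumb course C = atan2(Δλ, Δψ) with Δψ = ln[tan(π/4+φ₂/2)/tan(π/4+φ₁/2)] = -0.0720, Δλ = +0.1117 → C = 122.82°
d = R·|Δφ| / |cos C| = 6373·0.07156 / 0.54202 = 841 km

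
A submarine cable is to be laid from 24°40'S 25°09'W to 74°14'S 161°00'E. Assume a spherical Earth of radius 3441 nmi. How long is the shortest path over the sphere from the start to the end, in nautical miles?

4866 nmi

Haversine: a = sin²(Δφ/2)+cos φ₁ cos φ₂ sin²(Δλ/2) = 0.42193;  σ = 2·atan2(√a,√(1−a))
σ = 81.018° → d = Rσ = 3441·1.41402 = 4866 nmi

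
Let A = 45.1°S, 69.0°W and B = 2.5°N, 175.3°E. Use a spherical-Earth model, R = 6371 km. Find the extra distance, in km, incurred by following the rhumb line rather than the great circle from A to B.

Great circle: cos σ = sin φ₁ sin φ₂ + cos φ₁ cos φ₂ cos Δλ,  σ = 1.9142 rad → d_gc = 12195.5 km
Rhumb line: Δψ = +0.9275, q = Δφ/Δψ = 0.8957, d_rh = R√(Δφ²+q²Δλ²) = 12681.1 km
Excess = 12681.1 − 12195.5 = 485.6 ≈ 486 km

486 km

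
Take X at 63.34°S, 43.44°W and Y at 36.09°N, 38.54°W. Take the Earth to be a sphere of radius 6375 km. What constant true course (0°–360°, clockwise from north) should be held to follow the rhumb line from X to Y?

2.3°

Meridional parts: M(φ₁)=-1.4399, M(φ₂)=+0.6762 → ΔM = +2.1162;  Δλ = +0.0855 rad
tan C = Δλ / ΔM = +0.0404 → C = 2.31°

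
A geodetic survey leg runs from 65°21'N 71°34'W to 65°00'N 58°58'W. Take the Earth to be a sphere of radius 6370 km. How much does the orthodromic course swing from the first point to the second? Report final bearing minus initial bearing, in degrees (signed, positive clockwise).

At departure: θ₁ = atan2(sin Δλ cos φ₂, cos φ₁ sin φ₂ − sin φ₁ cos φ₂ cos Δλ) = 88.05°
At arrival: θ₂ = atan2(sin Δλ cos φ₁, −cos φ₂ sin φ₁ + sin φ₂ cos φ₁ cos Δλ) = 99.49°
Δθ = θ₂ − θ₁ = +11.4°

+11.4°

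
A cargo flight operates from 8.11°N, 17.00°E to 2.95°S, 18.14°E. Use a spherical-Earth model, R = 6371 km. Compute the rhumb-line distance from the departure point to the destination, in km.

Δψ = ln[tan(π/4+φ₂/2)/tan(π/4+φ₁/2)] = -0.1935;  Δφ = -0.1930 rad,  Δλ = +0.0199 rad
q = Δφ/Δψ = 0.9974
d = R·√(Δφ² + q²Δλ²) = 6371·0.19405 = 1236 km

1236 km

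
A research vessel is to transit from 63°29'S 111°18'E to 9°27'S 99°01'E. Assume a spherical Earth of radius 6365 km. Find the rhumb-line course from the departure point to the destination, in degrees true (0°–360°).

350.5°

Meridional parts: M(φ₁)=-1.4455, M(φ₂)=-0.1657 → ΔM = +1.2798;  Δλ = -0.2144 rad
tan C = Δλ / ΔM = -0.1675 → C = 350.49°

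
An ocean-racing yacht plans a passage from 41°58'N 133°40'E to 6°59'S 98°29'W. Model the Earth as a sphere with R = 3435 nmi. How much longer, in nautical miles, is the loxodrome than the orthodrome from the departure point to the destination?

293 nmi

Great circle: cos σ = sin φ₁ sin φ₂ + cos φ₁ cos φ₂ cos Δλ,  σ = 2.1343 rad → d_gc = 7331.3 nmi
Rhumb line: Δψ = -0.9306, q = Δφ/Δψ = 0.9181, d_rh = R√(Δφ²+q²Δλ²) = 7624.4 nmi
Excess = 7624.4 − 7331.3 = 293.1 ≈ 293 nmi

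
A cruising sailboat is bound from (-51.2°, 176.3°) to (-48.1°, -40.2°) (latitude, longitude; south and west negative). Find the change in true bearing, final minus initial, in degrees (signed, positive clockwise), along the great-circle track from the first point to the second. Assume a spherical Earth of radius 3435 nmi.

-133.2°

At departure: θ₁ = atan2(sin Δλ cos φ₂, cos φ₁ sin φ₂ − sin φ₁ cos φ₂ cos Δλ) = 155.82°
At arrival: θ₂ = atan2(sin Δλ cos φ₁, −cos φ₂ sin φ₁ + sin φ₂ cos φ₁ cos Δλ) = 22.60°
Δθ = θ₂ − θ₁ = -133.2°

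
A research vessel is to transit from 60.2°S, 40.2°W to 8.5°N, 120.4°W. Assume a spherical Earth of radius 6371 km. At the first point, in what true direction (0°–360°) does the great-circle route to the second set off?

θ = atan2( sin Δλ·cos φ₂ ,  cos φ₁ sin φ₂ − sin φ₁ cos φ₂ cos Δλ )
  = atan2(-0.9746, +0.2195) = 282.69°

282.7°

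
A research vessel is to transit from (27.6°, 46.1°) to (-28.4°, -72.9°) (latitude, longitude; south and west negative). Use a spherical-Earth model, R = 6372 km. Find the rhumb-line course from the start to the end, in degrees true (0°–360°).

243.9°

Δψ = ln[tan(π/4+φ₂/2)/tan(π/4+φ₁/2)] = -1.0188
Δλ = -2.0769 rad (taken the short way round)
course = atan2(Δλ, Δψ) = 243.87°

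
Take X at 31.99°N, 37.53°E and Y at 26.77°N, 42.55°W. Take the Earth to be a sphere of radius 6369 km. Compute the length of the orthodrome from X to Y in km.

Haversine: a = sin²(Δφ/2)+cos φ₁ cos φ₂ sin²(Δλ/2) = 0.31547;  σ = 2·atan2(√a,√(1−a))
σ = 68.342° → d = Rσ = 6369·1.19279 = 7597 km

7597 km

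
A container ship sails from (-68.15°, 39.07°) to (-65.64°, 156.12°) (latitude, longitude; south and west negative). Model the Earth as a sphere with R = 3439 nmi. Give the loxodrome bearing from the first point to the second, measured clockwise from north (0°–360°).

Δψ = ln[tan(π/4+φ₂/2)/tan(π/4+φ₁/2)] = +0.1117
Δλ = +2.0429 rad (taken the short way round)
course = atan2(Δλ, Δψ) = 86.87°

86.9°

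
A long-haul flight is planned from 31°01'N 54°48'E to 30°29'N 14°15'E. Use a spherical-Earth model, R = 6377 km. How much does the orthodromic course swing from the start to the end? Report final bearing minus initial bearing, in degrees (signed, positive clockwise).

-21.4°

Initial bearing θ₁ = atan2(sin Δλ cos φ₂, cos φ₁ sin φ₂ − sin φ₁ cos φ₂ cos Δλ) = 279.86°
Final bearing θ₂ = (initial bearing from the destination back to the start) + 180° = 258.46°
Δθ = θ₂ − θ₁ = -21.4°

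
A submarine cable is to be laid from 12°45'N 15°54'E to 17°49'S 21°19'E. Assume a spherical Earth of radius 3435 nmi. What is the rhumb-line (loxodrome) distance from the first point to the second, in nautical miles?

1860 nmi

Rhumb course C = atan2(Δλ, Δψ) with Δψ = ln[tan(π/4+φ₂/2)/tan(π/4+φ₁/2)] = -0.5405, Δλ = +0.0945 → C = 170.08°
d = R·|Δφ| / |cos C| = 3435·0.53349 / 0.98504 = 1860 nmi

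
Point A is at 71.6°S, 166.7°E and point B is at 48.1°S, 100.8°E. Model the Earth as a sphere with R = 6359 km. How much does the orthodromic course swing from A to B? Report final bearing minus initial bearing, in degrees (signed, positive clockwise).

At departure: θ₁ = atan2(sin Δλ cos φ₂, cos φ₁ sin φ₂ − sin φ₁ cos φ₂ cos Δλ) = 272.24°
At arrival: θ₂ = atan2(sin Δλ cos φ₁, −cos φ₂ sin φ₁ + sin φ₂ cos φ₁ cos Δλ) = 331.82°
Δθ = θ₂ − θ₁ = +59.6°

+59.6°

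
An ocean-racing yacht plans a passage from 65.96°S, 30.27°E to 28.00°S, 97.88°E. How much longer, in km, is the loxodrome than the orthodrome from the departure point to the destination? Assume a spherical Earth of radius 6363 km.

Great circle: cos σ = sin φ₁ sin φ₂ + cos φ₁ cos φ₂ cos Δλ,  σ = 0.9694 rad → d_gc = 6168.6 km
Rhumb line: Δψ = +1.0374, q = Δφ/Δψ = 0.6386, d_rh = R√(Δφ²+q²Δλ²) = 6384.7 km
Excess = 6384.7 − 6168.6 = 216.1 ≈ 216 km

216 km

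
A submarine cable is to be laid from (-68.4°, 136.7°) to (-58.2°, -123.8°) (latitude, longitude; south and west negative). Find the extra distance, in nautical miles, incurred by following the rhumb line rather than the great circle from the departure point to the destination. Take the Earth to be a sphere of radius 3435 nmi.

Great circle: cos σ = sin φ₁ sin φ₂ + cos φ₁ cos φ₂ cos Δλ,  σ = 0.7103 rad → d_gc = 2439.7 nmi
Rhumb line: Δψ = +0.4010, q = Δφ/Δψ = 0.4440, d_rh = R√(Δφ²+q²Δλ²) = 2718.1 nmi
Excess = 2718.1 − 2439.7 = 278.4 ≈ 278 nmi

278 nmi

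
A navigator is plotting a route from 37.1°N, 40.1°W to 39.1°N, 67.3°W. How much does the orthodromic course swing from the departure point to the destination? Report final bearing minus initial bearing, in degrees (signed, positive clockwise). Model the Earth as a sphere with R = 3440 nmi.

-17.0°

Initial bearing θ₁ = atan2(sin Δλ cos φ₂, cos φ₁ sin φ₂ − sin φ₁ cos φ₂ cos Δλ) = 283.73°
Final bearing θ₂ = (initial bearing from the destination back to the start) + 180° = 266.75°
Δθ = θ₂ − θ₁ = -17.0°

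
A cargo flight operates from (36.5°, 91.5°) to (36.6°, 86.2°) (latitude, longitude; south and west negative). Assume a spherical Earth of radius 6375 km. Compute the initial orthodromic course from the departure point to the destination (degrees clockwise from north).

θ = atan2( sin Δλ·cos φ₂ ,  cos φ₁ sin φ₂ − sin φ₁ cos φ₂ cos Δλ )
  = atan2(-0.0742, +0.0038) = 272.92°

272.9°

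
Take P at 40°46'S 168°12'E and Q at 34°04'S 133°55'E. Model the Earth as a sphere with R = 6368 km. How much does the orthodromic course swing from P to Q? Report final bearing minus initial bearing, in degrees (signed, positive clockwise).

+21.3°

Initial bearing θ₁ = atan2(sin Δλ cos φ₂, cos φ₁ sin φ₂ − sin φ₁ cos φ₂ cos Δλ) = 272.78°
Final bearing θ₂ = (initial bearing from the destination back to the start) + 180° = 294.05°
Δθ = θ₂ − θ₁ = +21.3°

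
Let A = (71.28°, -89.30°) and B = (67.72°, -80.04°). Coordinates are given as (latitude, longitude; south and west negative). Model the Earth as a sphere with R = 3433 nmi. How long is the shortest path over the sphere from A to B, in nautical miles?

cos σ = sin φ₁ sin φ₂ + cos φ₁ cos φ₂ cos Δλ
      = sin(71.28°)sin(67.72°) + cos(71.28°)cos(67.72°)cos(9.26°) = 0.9965
σ = 4.806° → d = Rσ = 3433·0.08387 = 288 nmi

288 nmi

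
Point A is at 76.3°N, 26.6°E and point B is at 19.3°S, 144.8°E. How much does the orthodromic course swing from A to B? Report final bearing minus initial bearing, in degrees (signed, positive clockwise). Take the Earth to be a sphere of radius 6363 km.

At departure: θ₁ = atan2(sin Δλ cos φ₂, cos φ₁ sin φ₂ − sin φ₁ cos φ₂ cos Δλ) = 66.89°
At arrival: θ₂ = atan2(sin Δλ cos φ₁, −cos φ₂ sin φ₁ + sin φ₂ cos φ₁ cos Δλ) = 166.66°
Δθ = θ₂ − θ₁ = +99.8°

+99.8°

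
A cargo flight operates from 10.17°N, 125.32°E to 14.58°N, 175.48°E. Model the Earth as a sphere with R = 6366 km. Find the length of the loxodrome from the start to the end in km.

Δψ = ln[tan(π/4+φ₂/2)/tan(π/4+φ₁/2)] = +0.0788;  Δφ = +0.0770 rad,  Δλ = +0.8755 rad
q = Δφ/Δψ = 0.9765
d = R·√(Δφ² + q²Δλ²) = 6366·0.85834 = 5464 km

5464 km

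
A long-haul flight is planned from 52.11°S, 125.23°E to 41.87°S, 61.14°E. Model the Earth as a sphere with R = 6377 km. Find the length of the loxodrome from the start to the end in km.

Δψ = ln[tan(π/4+φ₂/2)/tan(π/4+φ₁/2)] = +0.2632;  Δφ = +0.1787 rad,  Δλ = -1.1186 rad
q = Δφ/Δψ = 0.6791
d = R·√(Δφ² + q²Δλ²) = 6377·0.78039 = 4977 km

4977 km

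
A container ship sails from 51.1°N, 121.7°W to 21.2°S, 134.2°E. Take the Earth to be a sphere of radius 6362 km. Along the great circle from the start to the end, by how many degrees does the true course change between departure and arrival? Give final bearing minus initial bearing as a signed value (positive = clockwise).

At departure: θ₁ = atan2(sin Δλ cos φ₂, cos φ₁ sin φ₂ − sin φ₁ cos φ₂ cos Δλ) = 266.81°
At arrival: θ₂ = atan2(sin Δλ cos φ₁, −cos φ₂ sin φ₁ + sin φ₂ cos φ₁ cos Δλ) = 222.26°
Δθ = θ₂ − θ₁ = -44.6°

-44.6°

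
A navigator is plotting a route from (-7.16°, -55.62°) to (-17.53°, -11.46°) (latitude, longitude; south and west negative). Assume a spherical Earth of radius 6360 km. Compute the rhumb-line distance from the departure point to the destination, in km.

Rhumb course C = atan2(Δλ, Δψ) with Δψ = ln[tan(π/4+φ₂/2)/tan(π/4+φ₁/2)] = -0.1856, Δλ = +0.7707 → C = 103.54°
d = R·|Δφ| / |cos C| = 6360·0.18099 / 0.23406 = 4918 km

4918 km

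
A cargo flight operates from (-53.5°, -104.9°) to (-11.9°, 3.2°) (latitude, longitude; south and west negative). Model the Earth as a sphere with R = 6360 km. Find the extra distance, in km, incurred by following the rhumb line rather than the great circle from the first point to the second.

Great circle: cos σ = sin φ₁ sin φ₂ + cos φ₁ cos φ₂ cos Δλ,  σ = 1.5859 rad → d_gc = 10086.1 km
Rhumb line: Δψ = +0.9002, q = Δφ/Δψ = 0.8065, d_rh = R√(Δφ²+q²Δλ²) = 10723.2 km
Excess = 10723.2 − 10086.1 = 637.1 ≈ 637 km

637 km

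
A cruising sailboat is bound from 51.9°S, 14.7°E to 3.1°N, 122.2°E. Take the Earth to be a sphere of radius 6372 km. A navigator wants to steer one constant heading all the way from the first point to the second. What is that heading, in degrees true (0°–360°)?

59.2°

Δψ = ln[tan(π/4+φ₂/2)/tan(π/4+φ₁/2)] = +1.1175
Δλ = +1.8762 rad (taken the short way round)
course = atan2(Δλ, Δψ) = 59.22°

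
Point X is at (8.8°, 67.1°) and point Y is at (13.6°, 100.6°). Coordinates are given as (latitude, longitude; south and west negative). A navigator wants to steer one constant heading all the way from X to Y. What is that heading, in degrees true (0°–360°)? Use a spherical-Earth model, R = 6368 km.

Meridional parts: M(φ₁)=+0.1542, M(φ₂)=+0.2396 → ΔM = +0.0854;  Δλ = +0.5847 rad
tan C = Δλ / ΔM = +6.8441 → C = 81.69°

81.7°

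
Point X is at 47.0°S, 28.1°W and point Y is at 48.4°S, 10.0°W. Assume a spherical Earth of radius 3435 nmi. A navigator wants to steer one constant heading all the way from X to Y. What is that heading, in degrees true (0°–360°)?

Meridional parts: M(φ₁)=-0.9316, M(φ₂)=-0.9679 → ΔM = -0.0363;  Δλ = +0.3159 rad
tan C = Δλ / ΔM = -8.7004 → C = 96.56°

96.6°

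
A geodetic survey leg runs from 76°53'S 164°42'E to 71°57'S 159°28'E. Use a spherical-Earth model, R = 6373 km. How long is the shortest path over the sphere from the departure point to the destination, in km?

Haversine: a = sin²(Δφ/2)+cos φ₁ cos φ₂ sin²(Δλ/2) = 0.00200;  σ = 2·atan2(√a,√(1−a))
σ = 5.125° → d = Rσ = 6373·0.08945 = 570 km

570 km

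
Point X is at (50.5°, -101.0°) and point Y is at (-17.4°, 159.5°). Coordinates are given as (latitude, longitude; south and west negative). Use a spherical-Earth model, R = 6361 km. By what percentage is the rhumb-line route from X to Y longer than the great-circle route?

Great circle: σ = 1.9081 rad → d_gc = Rσ = 12137.3 km
Rhumb: Δφ = -1.1851, Δλ = -1.7366, Δψ = -1.3328, q = Δφ/Δψ = 0.8892 → d_rh = R√(Δφ²+q²Δλ²) = 12381.5 km
Excess = (12381.5 − 12137.3) / 12137.3 = 244.2 / 12137.3 = 2.01% ≈ 2.0%

2.0%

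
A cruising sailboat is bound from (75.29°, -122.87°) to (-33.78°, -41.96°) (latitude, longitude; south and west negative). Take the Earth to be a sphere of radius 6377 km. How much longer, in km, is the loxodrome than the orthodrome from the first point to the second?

339 km

Great circle: cos σ = sin φ₁ sin φ₂ + cos φ₁ cos φ₂ cos Δλ,  σ = 2.0995 rad → d_gc = 13388.7 km
Rhumb line: Δψ = -2.6744, q = Δφ/Δψ = 0.7118, d_rh = R√(Δφ²+q²Δλ²) = 13727.9 km
Excess = 13727.9 − 13388.7 = 339.2 ≈ 339 km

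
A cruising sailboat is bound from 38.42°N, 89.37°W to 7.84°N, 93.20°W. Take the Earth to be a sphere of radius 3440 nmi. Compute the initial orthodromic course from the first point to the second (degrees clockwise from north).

187.4°

θ = atan2( sin Δλ·cos φ₂ ,  cos φ₁ sin φ₂ − sin φ₁ cos φ₂ cos Δλ )
  = atan2(-0.0662, -0.5074) = 187.43°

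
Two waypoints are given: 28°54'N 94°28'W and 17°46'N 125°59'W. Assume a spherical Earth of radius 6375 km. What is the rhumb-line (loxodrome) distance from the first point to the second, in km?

Δψ = ln[tan(π/4+φ₂/2)/tan(π/4+φ₁/2)] = -0.2121;  Δφ = -0.1943 rad,  Δλ = -0.5501 rad
q = Δφ/Δψ = 0.9162
d = R·√(Δφ² + q²Δλ²) = 6375·0.54015 = 3443 km

3443 km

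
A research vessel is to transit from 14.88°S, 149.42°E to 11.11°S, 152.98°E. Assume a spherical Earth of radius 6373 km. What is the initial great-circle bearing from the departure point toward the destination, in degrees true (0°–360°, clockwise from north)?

N = sin Δλ·cos φ₂ = +0.0609;  D = cos φ₁ sin φ₂ − sin φ₁ cos φ₂ cos Δλ = +0.0653
initial course = atan2(N, D) = 43.03°

43.0°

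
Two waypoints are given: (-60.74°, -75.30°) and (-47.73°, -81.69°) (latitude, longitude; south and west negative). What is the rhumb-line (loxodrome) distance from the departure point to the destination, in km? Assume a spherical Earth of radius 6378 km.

1506 km

Δψ = ln[tan(π/4+φ₂/2)/tan(π/4+φ₁/2)] = +0.3926;  Δφ = +0.2271 rad,  Δλ = -0.1115 rad
q = Δφ/Δψ = 0.5783
d = R·√(Δφ² + q²Δλ²) = 6378·0.23605 = 1506 km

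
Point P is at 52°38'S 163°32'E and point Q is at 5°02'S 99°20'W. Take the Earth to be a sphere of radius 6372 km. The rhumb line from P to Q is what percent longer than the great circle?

4.0%

Great circle: σ = 1.5761 rad → d_gc = Rσ = 10043.2 km
Rhumb: Δφ = +0.8308, Δλ = +1.6953, Δψ = +0.9963, q = Δφ/Δψ = 0.8339 → d_rh = R√(Δφ²+q²Δλ²) = 10448.2 km
Excess = (10448.2 − 10043.2) / 10043.2 = 405.0 / 10043.2 = 4.03% ≈ 4.0%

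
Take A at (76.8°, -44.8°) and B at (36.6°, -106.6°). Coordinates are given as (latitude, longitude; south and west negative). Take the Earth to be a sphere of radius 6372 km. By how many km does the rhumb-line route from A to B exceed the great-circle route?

190 km

Great circle: cos σ = sin φ₁ sin φ₂ + cos φ₁ cos φ₂ cos Δλ,  σ = 0.8405 rad → d_gc = 5355.6 km
Rhumb line: Δψ = -1.4695, q = Δφ/Δψ = 0.4775, d_rh = R√(Δφ²+q²Δλ²) = 5545.9 km
Excess = 5545.9 − 5355.6 = 190.3 ≈ 190 km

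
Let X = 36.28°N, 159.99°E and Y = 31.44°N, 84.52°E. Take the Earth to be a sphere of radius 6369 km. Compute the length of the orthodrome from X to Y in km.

6807 km

Haversine: a = sin²(Δφ/2)+cos φ₁ cos φ₂ sin²(Δλ/2) = 0.25940;  σ = 2·atan2(√a,√(1−a))
σ = 61.236° → d = Rσ = 6369·1.06877 = 6807 km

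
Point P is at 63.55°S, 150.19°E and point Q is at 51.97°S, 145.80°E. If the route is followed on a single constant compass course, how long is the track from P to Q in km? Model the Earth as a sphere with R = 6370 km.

1313 km

Δψ = ln[tan(π/4+φ₂/2)/tan(π/4+φ₁/2)] = +0.3828;  Δφ = +0.2021 rad,  Δλ = -0.0766 rad
q = Δφ/Δψ = 0.5279
d = R·√(Δφ² + q²Δλ²) = 6370·0.20612 = 1313 km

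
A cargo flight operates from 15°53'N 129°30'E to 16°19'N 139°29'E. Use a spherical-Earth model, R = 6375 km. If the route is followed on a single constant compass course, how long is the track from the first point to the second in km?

1068 km

Δψ = ln[tan(π/4+φ₂/2)/tan(π/4+φ₁/2)] = +0.0079;  Δφ = +0.0076 rad,  Δλ = +0.1742 rad
q = Δφ/Δψ = 0.9608
d = R·√(Δφ² + q²Δλ²) = 6375·0.16758 = 1068 km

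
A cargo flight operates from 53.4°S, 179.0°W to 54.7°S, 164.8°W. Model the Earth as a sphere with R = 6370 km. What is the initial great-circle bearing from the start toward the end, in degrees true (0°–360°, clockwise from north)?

104.6°

N = sin Δλ·cos φ₂ = +0.1418;  D = cos φ₁ sin φ₂ − sin φ₁ cos φ₂ cos Δλ = -0.0369
initial course = atan2(N, D) = 104.58°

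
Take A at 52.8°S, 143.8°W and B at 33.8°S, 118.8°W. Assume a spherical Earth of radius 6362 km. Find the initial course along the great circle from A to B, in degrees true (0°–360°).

53.1°

N = sin Δλ·cos φ₂ = +0.3512;  D = cos φ₁ sin φ₂ − sin φ₁ cos φ₂ cos Δλ = +0.2636
initial course = atan2(N, D) = 53.11°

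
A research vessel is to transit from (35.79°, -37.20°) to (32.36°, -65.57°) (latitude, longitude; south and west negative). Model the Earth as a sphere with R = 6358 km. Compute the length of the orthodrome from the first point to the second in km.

Haversine: a = sin²(Δφ/2)+cos φ₁ cos φ₂ sin²(Δλ/2) = 0.04204;  σ = 2·atan2(√a,√(1−a))
σ = 23.664° → d = Rσ = 6358·0.41301 = 2626 km

2626 km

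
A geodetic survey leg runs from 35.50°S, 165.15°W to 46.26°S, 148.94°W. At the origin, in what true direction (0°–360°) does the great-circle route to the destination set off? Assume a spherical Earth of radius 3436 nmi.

θ = atan2( sin Δλ·cos φ₂ ,  cos φ₁ sin φ₂ − sin φ₁ cos φ₂ cos Δλ )
  = atan2(+0.1930, -0.2027) = 136.40°

136.4°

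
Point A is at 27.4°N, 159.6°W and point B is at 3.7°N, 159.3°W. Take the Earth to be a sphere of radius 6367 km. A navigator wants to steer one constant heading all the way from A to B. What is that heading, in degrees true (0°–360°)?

179.3°

Meridional parts: M(φ₁)=+0.4976, M(φ₂)=+0.0646 → ΔM = -0.4329;  Δλ = +0.0052 rad
tan C = Δλ / ΔM = -0.0121 → C = 179.31°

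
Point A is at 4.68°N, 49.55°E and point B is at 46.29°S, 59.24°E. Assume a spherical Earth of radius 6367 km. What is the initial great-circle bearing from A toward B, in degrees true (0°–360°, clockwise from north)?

N = sin Δλ·cos φ₂ = +0.1163;  D = cos φ₁ sin φ₂ − sin φ₁ cos φ₂ cos Δλ = -0.7760
initial course = atan2(N, D) = 171.48°

171.5°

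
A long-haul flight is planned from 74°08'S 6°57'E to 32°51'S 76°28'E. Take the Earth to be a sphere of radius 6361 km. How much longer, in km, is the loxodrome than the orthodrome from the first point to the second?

254 km

Great circle: cos σ = sin φ₁ sin φ₂ + cos φ₁ cos φ₂ cos Δλ,  σ = 0.9246 rad → d_gc = 5881.43 km
Rhumb line: Δψ = +1.3631, q = Δφ/Δψ = 0.5286, d_rh = R√(Δφ²+q²Δλ²) = 6135.87 km
Excess = 6135.87 − 5881.43 = 254.44 ≈ 254 km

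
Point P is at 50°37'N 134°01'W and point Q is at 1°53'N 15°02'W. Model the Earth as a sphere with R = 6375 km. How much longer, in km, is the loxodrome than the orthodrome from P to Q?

717 km

Great circle: cos σ = sin φ₁ sin φ₂ + cos φ₁ cos φ₂ cos Δλ,  σ = 1.8566 rad → d_gc = 11835.5 km
Rhumb line: Δψ = -0.9947, q = Δφ/Δψ = 0.8551, d_rh = R√(Δφ²+q²Δλ²) = 12552.3 km
Excess = 12552.3 − 11835.5 = 716.8 ≈ 717 km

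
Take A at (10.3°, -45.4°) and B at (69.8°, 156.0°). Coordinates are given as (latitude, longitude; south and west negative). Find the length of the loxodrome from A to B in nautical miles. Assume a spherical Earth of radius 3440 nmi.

Rhumb course C = atan2(Δλ, Δψ) with Δψ = ln[tan(π/4+φ₂/2)/tan(π/4+φ₁/2)] = +1.5445, Δλ = -2.7681 → C = 299.16°
d = R·|Δφ| / |cos C| = 3440·1.03847 / 0.48725 = 7332 nmi

7332 nmi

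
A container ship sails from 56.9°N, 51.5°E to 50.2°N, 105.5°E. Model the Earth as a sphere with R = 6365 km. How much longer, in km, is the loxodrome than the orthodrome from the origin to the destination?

Great circle: cos σ = sin φ₁ sin φ₂ + cos φ₁ cos φ₂ cos Δλ,  σ = 0.5566 rad → d_gc = 3542.5 km
Rhumb line: Δψ = -0.1973, q = Δφ/Δψ = 0.5925, d_rh = R√(Δφ²+q²Δλ²) = 3631.6 km
Excess = 3631.6 − 3542.5 = 89.1 ≈ 89 km

89 km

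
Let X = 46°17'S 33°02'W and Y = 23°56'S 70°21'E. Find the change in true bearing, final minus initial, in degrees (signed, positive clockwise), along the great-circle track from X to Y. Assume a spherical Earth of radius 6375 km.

-73.2°

At departure: θ₁ = atan2(sin Δλ cos φ₂, cos φ₁ sin φ₂ − sin φ₁ cos φ₂ cos Δλ) = 115.98°
At arrival: θ₂ = atan2(sin Δλ cos φ₁, −cos φ₂ sin φ₁ + sin φ₂ cos φ₁ cos Δλ) = 42.82°
Δθ = θ₂ − θ₁ = -73.2°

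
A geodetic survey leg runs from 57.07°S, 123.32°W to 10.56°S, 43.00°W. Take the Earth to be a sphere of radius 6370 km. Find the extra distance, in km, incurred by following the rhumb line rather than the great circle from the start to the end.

276 km

Great circle: cos σ = sin φ₁ sin φ₂ + cos φ₁ cos φ₂ cos Δλ,  σ = 1.3246 rad → d_gc = 8437.95 km
Rhumb line: Δψ = +1.0336, q = Δφ/Δψ = 0.7854, d_rh = R√(Δφ²+q²Δλ²) = 8713.52 km
Excess = 8713.52 − 8437.95 = 275.57 ≈ 276 km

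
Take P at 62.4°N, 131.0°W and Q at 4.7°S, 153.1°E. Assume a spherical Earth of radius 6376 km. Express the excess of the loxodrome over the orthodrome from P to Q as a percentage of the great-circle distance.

2.5%

Great circle: σ = 1.5309 rad → d_gc = Rσ = 9761.1 km
Rhumb: Δφ = -1.1711, Δλ = -1.3247, Δψ = -1.4861, q = Δφ/Δψ = 0.7881 → d_rh = R√(Δφ²+q²Δλ²) = 10003.1 km
Excess = (10003.1 − 9761.1) / 9761.1 = 242.0 / 9761.1 = 2.48% ≈ 2.5%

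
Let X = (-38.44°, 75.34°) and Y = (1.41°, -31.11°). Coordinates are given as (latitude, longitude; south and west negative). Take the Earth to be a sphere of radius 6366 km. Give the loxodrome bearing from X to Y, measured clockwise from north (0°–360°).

Δψ = ln[tan(π/4+φ₂/2)/tan(π/4+φ₁/2)] = +0.7524
Δλ = -1.8579 rad (taken the short way round)
course = atan2(Δλ, Δψ) = 292.05°

292.0°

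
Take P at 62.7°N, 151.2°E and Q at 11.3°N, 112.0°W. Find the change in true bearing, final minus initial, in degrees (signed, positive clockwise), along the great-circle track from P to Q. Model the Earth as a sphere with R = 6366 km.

Initial bearing θ₁ = atan2(sin Δλ cos φ₂, cos φ₁ sin φ₂ − sin φ₁ cos φ₂ cos Δλ) = 78.79°
Final bearing θ₂ = (initial bearing from the destination back to the start) + 180° = 152.69°
Δθ = θ₂ − θ₁ = +73.9°

+73.9°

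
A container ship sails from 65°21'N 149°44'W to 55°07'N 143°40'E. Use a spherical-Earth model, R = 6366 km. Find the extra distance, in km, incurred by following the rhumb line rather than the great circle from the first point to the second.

Great circle: cos σ = sin φ₁ sin φ₂ + cos φ₁ cos φ₂ cos Δλ,  σ = 0.5730 rad → d_gc = 3647.5 km
Rhumb line: Δψ = -0.3632, q = Δφ/Δψ = 0.4917, d_rh = R√(Δφ²+q²Δλ²) = 3812.2 km
Excess = 3812.2 − 3647.5 = 164.7 ≈ 165 km

165 km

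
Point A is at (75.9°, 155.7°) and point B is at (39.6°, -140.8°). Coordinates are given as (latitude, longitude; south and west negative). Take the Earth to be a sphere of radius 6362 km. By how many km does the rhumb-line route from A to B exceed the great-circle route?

194 km

Great circle: cos σ = sin φ₁ sin φ₂ + cos φ₁ cos φ₂ cos Δλ,  σ = 0.7926 rad → d_gc = 5042.7 km
Rhumb line: Δψ = -1.3363, q = Δφ/Δψ = 0.4741, d_rh = R√(Δφ²+q²Δλ²) = 5236.5 km
Excess = 5236.5 − 5042.7 = 193.8 ≈ 194 km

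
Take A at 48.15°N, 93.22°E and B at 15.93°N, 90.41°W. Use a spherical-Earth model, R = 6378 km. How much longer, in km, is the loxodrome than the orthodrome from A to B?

3740 km

Great circle: cos σ = sin φ₁ sin φ₂ + cos φ₁ cos φ₂ cos Δλ,  σ = 2.0218 rad → d_gc = 12894.8 km
Rhumb line: Δψ = -0.6797, q = Δφ/Δψ = 0.8273, d_rh = R√(Δφ²+q²Δλ²) = 16634.5 km
Excess = 16634.5 − 12894.8 = 3739.7 ≈ 3740 km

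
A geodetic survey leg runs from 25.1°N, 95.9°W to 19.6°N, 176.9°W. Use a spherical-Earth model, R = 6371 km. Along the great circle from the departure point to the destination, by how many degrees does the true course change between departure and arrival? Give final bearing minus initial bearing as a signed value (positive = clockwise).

-36.0°

Initial bearing θ₁ = atan2(sin Δλ cos φ₂, cos φ₁ sin φ₂ − sin φ₁ cos φ₂ cos Δλ) = 284.54°
Final bearing θ₂ = (initial bearing from the destination back to the start) + 180° = 248.51°
Δθ = θ₂ − θ₁ = -36.0°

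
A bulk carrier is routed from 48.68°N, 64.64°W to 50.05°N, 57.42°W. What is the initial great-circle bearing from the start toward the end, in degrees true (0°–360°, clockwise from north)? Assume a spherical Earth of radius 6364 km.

N = sin Δλ·cos φ₂ = +0.0807;  D = cos φ₁ sin φ₂ − sin φ₁ cos φ₂ cos Δλ = +0.0277
initial course = atan2(N, D) = 71.03°

71.0°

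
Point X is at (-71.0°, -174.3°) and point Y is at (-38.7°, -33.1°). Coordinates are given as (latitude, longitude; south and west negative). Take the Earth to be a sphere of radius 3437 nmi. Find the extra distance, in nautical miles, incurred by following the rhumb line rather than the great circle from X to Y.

917 nmi

Great circle: cos σ = sin φ₁ sin φ₂ + cos φ₁ cos φ₂ cos Δλ,  σ = 1.1667 rad → d_gc = 4010.0 nmi
Rhumb line: Δψ = +1.0541, q = Δφ/Δψ = 0.5348, d_rh = R√(Δφ²+q²Δλ²) = 4926.7 nmi
Excess = 4926.7 − 4010.0 = 916.7 ≈ 917 nmi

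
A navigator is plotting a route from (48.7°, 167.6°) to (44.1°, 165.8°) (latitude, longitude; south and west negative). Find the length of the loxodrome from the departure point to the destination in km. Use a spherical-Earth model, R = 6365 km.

Rhumb course C = atan2(Δλ, Δψ) with Δψ = ln[tan(π/4+φ₂/2)/tan(π/4+φ₁/2)] = -0.1165, Δλ = -0.0314 → C = 195.09°
d = R·|Δφ| / |cos C| = 6365·0.08029 / 0.96552 = 529 km

529 km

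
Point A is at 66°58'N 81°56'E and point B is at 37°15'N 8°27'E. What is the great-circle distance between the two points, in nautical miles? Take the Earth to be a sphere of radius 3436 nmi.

2986 nmi

Haversine: a = sin²(Δφ/2)+cos φ₁ cos φ₂ sin²(Δλ/2) = 0.17721;  σ = 2·atan2(√a,√(1−a))
σ = 49.791° → d = Rσ = 3436·0.86901 = 2986 nmi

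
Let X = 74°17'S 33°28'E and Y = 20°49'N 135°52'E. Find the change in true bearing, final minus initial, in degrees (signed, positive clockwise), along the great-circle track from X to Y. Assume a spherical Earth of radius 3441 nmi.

At departure: θ₁ = atan2(sin Δλ cos φ₂, cos φ₁ sin φ₂ − sin φ₁ cos φ₂ cos Δλ) = 96.06°
At arrival: θ₂ = atan2(sin Δλ cos φ₁, −cos φ₂ sin φ₁ + sin φ₂ cos φ₁ cos Δλ) = 16.75°
Δθ = θ₂ − θ₁ = -79.3°

-79.3°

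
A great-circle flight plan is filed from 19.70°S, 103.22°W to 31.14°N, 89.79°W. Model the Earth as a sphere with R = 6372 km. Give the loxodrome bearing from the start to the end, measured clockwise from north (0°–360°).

Δψ = ln[tan(π/4+φ₂/2)/tan(π/4+φ₁/2)] = +0.9232
Δλ = +0.2344 rad (taken the short way round)
course = atan2(Δλ, Δψ) = 14.25°

14.2°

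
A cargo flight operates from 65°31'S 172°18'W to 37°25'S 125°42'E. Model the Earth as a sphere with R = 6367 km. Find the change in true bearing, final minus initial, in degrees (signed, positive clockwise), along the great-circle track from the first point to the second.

Initial bearing θ₁ = atan2(sin Δλ cos φ₂, cos φ₁ sin φ₂ − sin φ₁ cos φ₂ cos Δλ) = 277.12°
Final bearing θ₂ = (initial bearing from the destination back to the start) + 180° = 328.82°
Δθ = θ₂ − θ₁ = +51.7°

+51.7°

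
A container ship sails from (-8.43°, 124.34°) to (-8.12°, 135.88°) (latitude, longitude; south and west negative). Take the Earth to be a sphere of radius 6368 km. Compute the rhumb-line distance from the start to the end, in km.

1270 km

Δψ = ln[tan(π/4+φ₂/2)/tan(π/4+φ₁/2)] = +0.0055;  Δφ = +0.0054 rad,  Δλ = +0.2014 rad
q = Δφ/Δψ = 0.9896
d = R·√(Δφ² + q²Δλ²) = 6368·0.19939 = 1270 km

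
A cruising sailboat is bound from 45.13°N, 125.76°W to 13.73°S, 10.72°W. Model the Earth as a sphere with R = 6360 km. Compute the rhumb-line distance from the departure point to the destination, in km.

13353 km

Δψ = ln[tan(π/4+φ₂/2)/tan(π/4+φ₁/2)] = -1.1265;  Δφ = -1.0273 rad,  Δλ = +2.0078 rad
q = Δφ/Δψ = 0.9119
d = R·√(Δφ² + q²Δλ²) = 6360·2.09945 = 13353 km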